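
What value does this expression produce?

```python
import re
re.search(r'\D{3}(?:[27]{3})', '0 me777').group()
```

The pattern matches exactly 3 of a non-digit; then exactly 3 of one of [27] (non-capturing group).
The match spans [1:7] → ' me777'.

' me777'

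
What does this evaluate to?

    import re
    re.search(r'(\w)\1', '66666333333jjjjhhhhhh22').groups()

('6',)

A backreference is literal: `\1` must see the identical characters the first group matched.
`re.search` scans for the first position where the pattern succeeds.
The match spans [0:2] → '66'.
Captured: group 1 = '6'.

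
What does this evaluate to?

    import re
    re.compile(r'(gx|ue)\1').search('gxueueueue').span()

(2, 6)

`\1` has to match the exact text group 1 already captured.
The match spans [2:6] → 'ueue'.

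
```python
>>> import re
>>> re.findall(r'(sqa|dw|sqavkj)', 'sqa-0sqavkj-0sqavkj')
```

Alternation tries branches left to right and keeps the first one that lets the overall match succeed at that position.
Scanning left to right: at [0:3] match 'sqa', group 1 = 'sqa'; at [5:8] match 'sqa', group 1 = 'sqa'; at [13:16] match 'sqa', group 1 = 'sqa'.
`findall` collects group 1 from each match (3 total).

['sqa', 'sqa', 'sqa']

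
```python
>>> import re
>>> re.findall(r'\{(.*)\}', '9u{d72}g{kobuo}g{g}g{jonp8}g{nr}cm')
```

['d72}g{kobuo}g{g}g{jonp8}g{nr']

One capturing group, so `findall` returns just the captured substring from the one match — 1 in all.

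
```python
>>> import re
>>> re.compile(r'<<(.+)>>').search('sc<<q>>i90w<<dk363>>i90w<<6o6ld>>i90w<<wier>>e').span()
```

Unlike `match`, `search` isn't anchored — it looks for the pattern anywhere in the string.
The match spans [2:45] → '<<q>>i90w<<dk363>>i90w<<6o6ld>>i90w<<wier>>'.
Captured: group 1 = 'q>>i90w<<dk363>>i90w<<6o6ld>>i90w<<wier'.

(2, 45)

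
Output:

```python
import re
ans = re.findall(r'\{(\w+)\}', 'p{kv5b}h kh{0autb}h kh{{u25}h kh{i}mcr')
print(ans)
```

Because there's exactly one group, `findall` drops the full match and keeps group 1 from each hit.

['kv5b', '0autb', 'u25', 'i']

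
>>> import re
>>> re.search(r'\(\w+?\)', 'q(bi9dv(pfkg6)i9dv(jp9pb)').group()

`re.search` scans for the first position where the pattern succeeds.
The match spans [7:14] → '(pfkg6)'.

'(pfkg6)'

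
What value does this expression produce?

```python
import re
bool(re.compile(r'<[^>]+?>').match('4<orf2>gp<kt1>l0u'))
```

With `match`, the pattern is implicitly anchored at the beginning.
Here the pattern fails at index 0, so the call returns None, and `bool(None)` is False.

False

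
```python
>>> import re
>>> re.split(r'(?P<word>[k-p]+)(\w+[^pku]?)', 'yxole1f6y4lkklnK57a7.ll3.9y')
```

['yx', 'ol', 'e1f6y4lkklnK57a7.', '', 'll', '3.', '9y']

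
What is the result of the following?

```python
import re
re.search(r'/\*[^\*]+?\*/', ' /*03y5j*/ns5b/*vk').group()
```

'/*03y5j*/'

`search` walks the string left to right and returns the first match it finds.
The match spans [1:10] → '/*03y5j*/'.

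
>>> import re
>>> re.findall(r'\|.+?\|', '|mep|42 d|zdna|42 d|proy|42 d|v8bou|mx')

Because the quantifier is non-greedy, it stops expanding at the earliest point where the rest of the pattern can succeed.
Scanning left to right: at [0:5] → '|mep|'; at [9:15] → '|zdna|'; at [19:25] → '|proy|'; at [29:36] → '|v8bou|'.
No capturing groups, so `findall` returns the 4 full match strings.

['|mep|', '|zdna|', '|proy|', '|v8bou|']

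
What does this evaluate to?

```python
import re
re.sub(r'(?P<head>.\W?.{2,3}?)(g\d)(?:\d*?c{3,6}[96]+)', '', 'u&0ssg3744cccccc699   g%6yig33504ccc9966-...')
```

The pattern matches any character, then optionally a non-word character, then 2 to 3 of any character (lazy) (captured as 'head'); then the literal 'g', then a digit (captured); then zero or more of a digit (lazy), then 3 to 6 of a literal 'c', then one or more of one of [96] (non-capturing group).
Matches: at [0:19] → 'u&0ssg3744cccccc699'; at [22:40] → 'g%6yig33504ccc9966'.
Each match is replaced by ''.

'   -...'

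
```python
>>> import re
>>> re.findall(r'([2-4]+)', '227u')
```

['22']

Pattern: one or more of a character in [2-4] (captured).
Scanning left to right: at [0:2] match '22', group 1 = '22'.
One capturing group, so `findall` returns just the captured substring from the one match — 1 in all.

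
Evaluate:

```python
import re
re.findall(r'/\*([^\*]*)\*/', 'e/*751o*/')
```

['751o']

Because there's exactly one group, `findall` drops the full match and keeps group 1 from the one hit.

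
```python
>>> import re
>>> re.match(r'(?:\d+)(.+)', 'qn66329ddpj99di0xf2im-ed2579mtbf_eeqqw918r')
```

This matches one or more of a digit (non-capturing group); then one or more of any character (captured).
`re.match` won't scan ahead — the pattern has to work from the very first character.
Here the string doesn't start with a match, so the call returns None.

None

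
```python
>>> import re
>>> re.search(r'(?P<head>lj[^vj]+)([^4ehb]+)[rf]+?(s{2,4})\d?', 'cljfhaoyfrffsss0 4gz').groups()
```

('ljfhaoyfr', 'f', 'sss')

The pattern matches the literal 'lj', then one or more of any character except [vj] (captured as 'head'); then one or more of any character except [4ehb] (captured); then one or more of one of [rf] (lazy); then 2 to 4 of a literal 's' (captured); then optionally a digit.
Unlike `match`, `search` isn't anchored — it looks for the pattern anywhere in the string.
The match spans [1:16] → 'ljfhaoyfrffsss0'.
Captured: group 1 = 'ljfhaoyfr', group 2 = 'f', group 3 = 'sss'.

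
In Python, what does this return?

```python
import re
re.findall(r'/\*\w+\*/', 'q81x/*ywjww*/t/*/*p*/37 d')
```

['/*ywjww*/', '/*p*/']

Scanning left to right: at [4:13] → '/*ywjww*/'; at [16:21] → '/*p*/'.
No capturing groups, so `findall` returns the 2 full match strings.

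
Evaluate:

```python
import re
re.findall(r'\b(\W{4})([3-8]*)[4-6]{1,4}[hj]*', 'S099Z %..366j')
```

The pattern matches a word boundary (`\b`, zero-width); then exactly 4 of a non-word character (captured); then zero or more of a character in [3-8] (captured); then 1 to 4 of a character in [4-6], then zero or more of one of [hj].
With 2 capturing groups, `findall` returns a 2-tuple per match.

[(' %..', '36')]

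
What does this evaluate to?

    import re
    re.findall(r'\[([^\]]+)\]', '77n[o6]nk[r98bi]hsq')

['o6', 'r98bi']

Walking the string: at [3:7] match '[o6]', group 1 = 'o6'; at [9:16] match '[r98bi]', group 1 = 'r98bi'.
Because there's exactly one group, `findall` drops the full match and keeps group 1 from each hit.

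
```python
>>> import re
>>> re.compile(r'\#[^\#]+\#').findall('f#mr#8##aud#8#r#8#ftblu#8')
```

['#mr#', '#aud#', '#r#', '#ftblu#']

Scanning left to right: at [1:5] → '#mr#'; at [7:12] → '#aud#'; at [13:16] → '#r#'; at [17:24] → '#ftblu#'.
No capturing groups, so `findall` returns the 4 full match strings.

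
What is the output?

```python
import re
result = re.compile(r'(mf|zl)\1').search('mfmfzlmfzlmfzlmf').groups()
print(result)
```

`\1` has to match the exact text group 1 already captured.
`search` walks the string left to right and returns the first match it finds.
The match spans [0:4] → 'mfmf'.
Captured: group 1 = 'mf'.

('mf',)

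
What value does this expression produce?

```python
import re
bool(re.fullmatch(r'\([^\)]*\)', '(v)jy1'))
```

`re.fullmatch` is like wrapping the pattern in `^…$` (in single-line mode).
Here the pattern can't cover the whole string, so the call returns None, and `bool(None)` is False.

False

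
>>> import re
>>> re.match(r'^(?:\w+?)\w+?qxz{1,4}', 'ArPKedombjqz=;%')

None

With `match`, the pattern is implicitly anchored at the beginning.
Here the string doesn't start with a match, so the call returns None.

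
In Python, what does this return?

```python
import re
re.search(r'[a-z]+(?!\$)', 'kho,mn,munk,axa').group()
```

'kho'

Because the assertion is negative and zero-width, positions next to the forbidden text are skipped.
The match spans [0:3] → 'kho'.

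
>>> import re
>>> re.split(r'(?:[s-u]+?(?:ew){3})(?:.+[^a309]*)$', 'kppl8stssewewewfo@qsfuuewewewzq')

This matches one or more of a character in [s-u] (lazy), then the literal 'ew' repeated 3 times (non-capturing group); then one or more of any character, then zero or more of any character except [a309] (non-capturing group); then anchored at the end.
Matches to split on: at [5:31] → 'stssewewewfo@qsfuuewewewzq'.
Each match becomes a cut point; 2 segments remain.

['kppl8', '']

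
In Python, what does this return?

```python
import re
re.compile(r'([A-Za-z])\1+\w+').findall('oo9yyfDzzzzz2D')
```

['o']

The backreference `\1` re-matches whatever the first group consumed, character for character.
Matches: at [0:14] match 'oo9yyfDzzzzz2D', group 1 = 'o'.
With a single group, `findall` returns only what that group captured — 1 item.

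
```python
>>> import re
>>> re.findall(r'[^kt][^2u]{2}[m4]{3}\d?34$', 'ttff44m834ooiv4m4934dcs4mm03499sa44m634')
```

['9sa44m634']

This matches any character except [kt], then exactly 2 of any character except [2u]; then exactly 3 of one of [m4], then optionally a digit, then the literal '34'; then anchored at the end.
`findall` yields the raw match text (1 of them) because the pattern has no groups.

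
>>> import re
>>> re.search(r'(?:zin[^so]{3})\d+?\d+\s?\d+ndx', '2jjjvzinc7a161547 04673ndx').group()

'zinc7a161547 04673ndx'

The pattern matches the literal 'zin', then exactly 3 of any character except [so] (non-capturing group); then one or more of a digit (lazy), then one or more of a digit, then optionally whitespace; then one or more of a digit, then the literal 'ndx'.
`re.search` tries every starting position until one works.
The match spans [5:26] → 'zinc7a161547 04673ndx'.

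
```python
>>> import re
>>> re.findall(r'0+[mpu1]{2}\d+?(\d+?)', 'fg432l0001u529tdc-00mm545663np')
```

['2', '4']

Pattern: one or more of the literal '0', then exactly 2 of one of [mpu1], then one or more of a digit (lazy); then one or more of a digit (lazy) (captured).
With the lazy modifier that quantifier settles for the fewest repetitions that let the rest of the pattern succeed (the atoms after it are unaffected and can still be greedy).
Matches: at [6:13] match '0001u52', group 1 = '2'; at [18:24] match '00mm54', group 1 = '4'.
With a single group, `findall` returns only what that group captured — 2 items.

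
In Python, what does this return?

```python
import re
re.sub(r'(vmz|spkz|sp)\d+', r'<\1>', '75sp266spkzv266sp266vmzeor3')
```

Matches: at [2:7] → 'sp266'; at [15:20] → 'sp266'.
Each match is replaced using the text its own group 1 captured.

'75<sp>spkzv266<sp>vmzeor3'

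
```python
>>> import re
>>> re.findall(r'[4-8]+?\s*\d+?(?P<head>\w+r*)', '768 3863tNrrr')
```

['8', '3tNrrr']

The pattern matches one or more of a character in [4-8] (lazy); then zero or more of whitespace, then one or more of a digit (lazy); then one or more of a word character, then zero or more of the literal 'r' (captured as 'head').
The `?` after the quantifier makes it lazy — it takes as little as possible before letting the rest of the pattern try.
Scanning left to right: at [0:3] match '768', group 1 = '8'; at [5:13] match '863tNrrr', group 1 = '3tNrrr'.
With a single group, `findall` returns only what that group captured — 2 items.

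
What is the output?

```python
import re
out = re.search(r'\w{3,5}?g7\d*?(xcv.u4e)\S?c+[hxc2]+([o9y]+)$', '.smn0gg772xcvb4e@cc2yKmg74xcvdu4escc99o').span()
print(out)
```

The match spans [18:39] → 'c2yKmg74xcvdu4escc99o'.

(18, 39)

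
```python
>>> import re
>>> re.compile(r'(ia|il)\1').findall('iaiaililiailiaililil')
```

After group 1 captures some text, `\1` only succeeds where that same text appears again.
Matches: at [0:4] match 'iaia', group 1 = 'ia'; at [4:8] match 'ilil', group 1 = 'il'; at [14:18] match 'ilil', group 1 = 'il'.
Because there's exactly one group, `findall` drops the full match and keeps group 1 from each hit.

['ia', 'il', 'il']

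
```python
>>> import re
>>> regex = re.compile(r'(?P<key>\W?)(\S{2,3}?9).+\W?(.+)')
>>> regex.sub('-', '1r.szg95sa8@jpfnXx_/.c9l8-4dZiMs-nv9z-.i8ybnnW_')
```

Pattern: optionally a non-word character (captured as 'key'); then 2 to 3 of a non-whitespace character (lazy), then a literal '9' (captured); then one or more of any character, then optionally a non-word character; then one or more of any character (captured).
Each match is replaced by '-'.

'1r-'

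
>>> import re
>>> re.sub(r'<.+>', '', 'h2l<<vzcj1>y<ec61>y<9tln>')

Every occurrence is swapped for ''.

'h2l'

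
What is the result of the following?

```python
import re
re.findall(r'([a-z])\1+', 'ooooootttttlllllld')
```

['o', 't', 'l']

`\1` is not a pattern — it's the concrete string captured by group 1, re-applied verbatim.
Scanning left to right: at [0:6] match 'oooooo', group 1 = 'o'; at [6:11] match 'ttttt', group 1 = 't'; at [11:17] match 'llllll', group 1 = 'l'.
`findall` collects group 1 from each match (3 total).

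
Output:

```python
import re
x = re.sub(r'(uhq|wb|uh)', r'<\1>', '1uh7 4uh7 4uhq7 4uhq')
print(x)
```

1<uh>7 4<uh>7 4<uhq>7 4<uhq>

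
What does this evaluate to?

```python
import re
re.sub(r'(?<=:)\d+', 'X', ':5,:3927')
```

':X,:X'

Because the assertion is zero-width, the text it checks is not consumed and won't appear in the result.
Matches: at [1:2] → '5'; at [4:8] → '3927'.
Each match is replaced by 'X'.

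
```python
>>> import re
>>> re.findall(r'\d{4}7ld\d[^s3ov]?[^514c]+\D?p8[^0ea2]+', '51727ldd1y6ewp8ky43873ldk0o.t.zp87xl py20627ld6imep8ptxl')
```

['20627ld6imep8ptxl']

This matches exactly 4 of a digit; then the literal '7ld', then a digit, then optionally any character except [s3ov]; then one or more of any character except [514c], then optionally a non-digit; then the literal 'p8', then one or more of any character except [0ea2].
No capturing groups, so `findall` returns the 1 full match string.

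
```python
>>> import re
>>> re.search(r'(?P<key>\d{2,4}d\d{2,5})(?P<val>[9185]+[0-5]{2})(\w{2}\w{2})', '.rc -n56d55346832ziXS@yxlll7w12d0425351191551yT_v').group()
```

'56d55346832ziXS'

Pattern: 2 to 4 of a digit, then a literal 'd', then 2 to 5 of a digit (captured as 'key'); then one or more of one of [9185], then exactly 2 of a character in [0-5] (captured as 'val'); then exactly 2 of a word character, then exactly 2 of a word character (captured).
`re.search` scans for the first position where the pattern succeeds.
The match spans [6:21] → '56d55346832ziXS'.
Captured: group 1 = '56d55346', group 2 = '832', group 3 = 'ziXS'.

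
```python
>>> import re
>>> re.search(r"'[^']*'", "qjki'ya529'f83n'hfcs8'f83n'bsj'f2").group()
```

The match spans [4:11] → "'ya529'".

"'ya529'"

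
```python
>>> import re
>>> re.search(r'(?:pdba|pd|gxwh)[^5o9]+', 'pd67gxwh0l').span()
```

(0, 10)

Unlike `match`, `search` isn't anchored — it looks for the pattern anywhere in the string.
The match spans [0:10] → 'pd67gxwh0l'.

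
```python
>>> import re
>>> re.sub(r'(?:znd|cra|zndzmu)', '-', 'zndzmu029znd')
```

The regex engine tests alternatives in the order written; an earlier branch that matches wins even if a later one would match more.
Every occurrence is swapped for '-'.

'-zmu029-'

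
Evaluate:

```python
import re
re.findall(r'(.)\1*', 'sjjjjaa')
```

['s', 'j', 'a']

`\1` is not a pattern — it's the concrete string captured by group 1, re-applied verbatim.
Walking the string: at [0:1] match 's', group 1 = 's'; at [1:5] match 'jjjj', group 1 = 'j'; at [5:7] match 'aa', group 1 = 'a'.
`findall` collects group 1 from each match (3 total).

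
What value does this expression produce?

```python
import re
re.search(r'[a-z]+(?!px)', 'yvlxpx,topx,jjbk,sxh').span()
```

A negative assertion filters positions out without eating any characters.
The match spans [0:6] → 'yvlxpx'.

(0, 6)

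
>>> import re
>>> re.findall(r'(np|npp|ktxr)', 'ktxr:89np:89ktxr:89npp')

['ktxr', 'np', 'ktxr', 'np']

Alternation isn't longest-match — the leftmost alternative that fits at this position is chosen.
`findall` collects group 1 from each match (4 total).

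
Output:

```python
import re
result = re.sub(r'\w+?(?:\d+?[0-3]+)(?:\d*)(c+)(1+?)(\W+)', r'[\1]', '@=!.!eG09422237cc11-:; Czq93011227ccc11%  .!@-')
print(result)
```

The replacement refers to a captured group, so each match is rewritten using its own captured text.

@=!.![cc][ccc]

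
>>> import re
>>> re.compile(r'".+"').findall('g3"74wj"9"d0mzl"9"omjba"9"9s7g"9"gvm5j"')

`findall` yields the raw match text (1 of them) because the pattern has no groups.

['"74wj"9"d0mzl"9"omjba"9"9s7g"9"gvm5j"']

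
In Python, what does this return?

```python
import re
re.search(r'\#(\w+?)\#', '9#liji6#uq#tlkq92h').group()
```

'#liji6#'

Unlike `match`, `search` isn't anchored — it looks for the pattern anywhere in the string.
The match spans [1:8] → '#liji6#'.
Captured: group 1 = 'liji6'.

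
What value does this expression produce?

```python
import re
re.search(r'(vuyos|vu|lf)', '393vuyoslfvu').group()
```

'vuyos'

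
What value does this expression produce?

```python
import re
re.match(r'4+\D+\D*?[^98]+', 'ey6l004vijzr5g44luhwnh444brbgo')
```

This matches one or more of a literal '4', then one or more of a non-digit, then zero or more of a non-digit (lazy); then one or more of any character except [98].
`re.match` won't scan ahead — the pattern has to work from the very first character.
Here the pattern fails at index 0, so the call returns None.

None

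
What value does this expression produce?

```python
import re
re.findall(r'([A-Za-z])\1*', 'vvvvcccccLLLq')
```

['v', 'c', 'L', 'q']

A backreference is literal: `\1` must see the identical characters the first group matched.
With a single group, `findall` returns only what that group captured — 4 items.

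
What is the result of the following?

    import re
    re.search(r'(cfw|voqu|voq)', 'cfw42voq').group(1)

`re.search` scans for the first position where the pattern succeeds.
The match spans [0:3] → 'cfw'.
Captured: group 1 = 'cfw'.

'cfw'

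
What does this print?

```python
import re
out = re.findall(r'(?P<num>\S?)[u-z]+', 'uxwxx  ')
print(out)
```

['u']

This matches optionally a non-whitespace character (captured as 'num'); then one or more of a character in [u-z].
Walking the string: at [0:5] match 'uxwxx', group 1 = 'u'.
`findall` collects group 1 from the one match (1 total).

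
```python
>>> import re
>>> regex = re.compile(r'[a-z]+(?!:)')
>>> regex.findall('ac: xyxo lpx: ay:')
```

['a', 'xyxo', 'lp', 'a']

Because the assertion is negative and zero-width, positions next to the forbidden text are skipped.
Scanning left to right: at [0:1] → 'a'; at [4:8] → 'xyxo'; at [9:11] → 'lp'; at [14:15] → 'a'.
Since nothing is captured, `findall` lists the 4 matched substrings directly.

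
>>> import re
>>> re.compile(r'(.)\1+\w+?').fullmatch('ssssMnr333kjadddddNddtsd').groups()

After group 1 captures some text, `\1` only succeeds where that same text appears again.
For `fullmatch`, every character of the input must be accounted for by the pattern.
The match spans [0:24] → 'ssssMnr333kjadddddNddtsd'.
Captured: group 1 = 's'.

('s',)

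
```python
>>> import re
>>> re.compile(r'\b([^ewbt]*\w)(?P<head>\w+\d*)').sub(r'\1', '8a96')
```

Pattern: a word boundary (`\b`, zero-width); then zero or more of any character except [ewbt], then a word character (captured); then one or more of a word character, then zero or more of a digit (captured as 'head').
Matches: at [0:4] → '8a96'.
`\1` in the replacement pulls in group 1's text for each match.

'8a9'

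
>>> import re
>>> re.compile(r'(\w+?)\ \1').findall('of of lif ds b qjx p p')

['of', 'p']

The backreference `\1` re-matches whatever the first group consumed, character for character.
With a single group, `findall` returns only what that group captured — 2 items.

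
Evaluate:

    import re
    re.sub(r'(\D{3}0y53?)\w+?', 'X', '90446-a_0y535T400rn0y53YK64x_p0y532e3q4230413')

The pattern matches exactly 3 of a non-digit, then the literal '0y5', then optionally the literal '3' (captured); then one or more of a word character (lazy).
The `?` after the quantifier makes it lazy — it takes as little as possible before letting the rest of the pattern try.
Matches: at [5:13] → '-a_0y535'; at [27:35] → 'x_p0y532'.
`sub` substitutes 'X' at each match site.

'90446XT400rn0y53YK64Xe3q4230413'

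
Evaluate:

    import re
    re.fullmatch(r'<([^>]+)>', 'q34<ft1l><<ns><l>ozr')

None

`fullmatch` succeeds only if the pattern covers the string from start to end.
Here the string isn't matched end-to-end, so the call returns None.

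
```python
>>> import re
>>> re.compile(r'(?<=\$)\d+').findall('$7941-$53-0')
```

Lookahead/lookbehind check context without consuming it, so the matched span excludes the asserted characters.
Walking the string: at [1:5] → '7941'; at [7:9] → '53'.
With no groups in the pattern, `findall` gives back each whole match — 2 here.

['7941', '53']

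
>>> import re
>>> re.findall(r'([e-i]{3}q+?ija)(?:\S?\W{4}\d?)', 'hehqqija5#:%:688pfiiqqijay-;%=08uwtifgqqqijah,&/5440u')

['hehqqija', 'fiiqqija']

The pattern matches exactly 3 of a character in [e-i], then one or more of a literal 'q' (lazy), then the literal 'ija' (captured); then optionally a non-whitespace character, then exactly 4 of a non-word character, then optionally a digit (non-capturing group).
One capturing group, so `findall` returns just the captured substring from each match — 2 in all.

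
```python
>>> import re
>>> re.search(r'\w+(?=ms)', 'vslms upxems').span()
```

(0, 3)

The lookaround is zero-width — it requires the adjacent text to match without consuming it, so the asserted text isn't part of the match.
`re.search` tries every starting position until one works.
The match spans [0:3] → 'vsl'.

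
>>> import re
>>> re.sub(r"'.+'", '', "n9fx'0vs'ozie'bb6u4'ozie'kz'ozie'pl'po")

'n9fxpo'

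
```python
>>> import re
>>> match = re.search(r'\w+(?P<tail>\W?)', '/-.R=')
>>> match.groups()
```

The match spans [3:5] → 'R='.
Captured: group 1 = '='.

('=',)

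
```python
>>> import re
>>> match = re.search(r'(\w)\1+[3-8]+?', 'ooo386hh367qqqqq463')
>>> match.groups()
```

('o',)

`\1` has to match the exact text group 1 already captured.
Unlike `match`, `search` isn't anchored — it looks for the pattern anywhere in the string.
The match spans [0:4] → 'ooo3'.
Captured: group 1 = 'o'.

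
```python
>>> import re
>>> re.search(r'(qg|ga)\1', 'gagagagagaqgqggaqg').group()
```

'gaga'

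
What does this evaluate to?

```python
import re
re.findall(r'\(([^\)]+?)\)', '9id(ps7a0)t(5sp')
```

Walking the string: at [3:10] match '(ps7a0)', group 1 = 'ps7a0'.
With a single group, `findall` returns only what that group captured — 1 item.

['ps7a0']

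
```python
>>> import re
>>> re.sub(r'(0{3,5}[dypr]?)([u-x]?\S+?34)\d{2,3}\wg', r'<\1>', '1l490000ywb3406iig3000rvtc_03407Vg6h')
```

'1l49<0000y>6h'

This matches 3 to 5 of a literal '0', then optionally one of [dypr] (captured); then optionally a character in [u-x], then one or more of a non-whitespace character (lazy), then the literal '34' (captured); then 2 to 3 of a digit, then a word character, then a literal 'g'.
`\1` in the replacement pulls in group 1's text for each match.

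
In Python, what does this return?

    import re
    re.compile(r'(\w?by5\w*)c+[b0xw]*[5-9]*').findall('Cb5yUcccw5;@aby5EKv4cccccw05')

['aby5EKv4cccc']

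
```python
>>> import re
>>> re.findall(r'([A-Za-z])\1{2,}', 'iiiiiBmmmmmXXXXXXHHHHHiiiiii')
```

['i', 'm', 'X', 'H', 'i']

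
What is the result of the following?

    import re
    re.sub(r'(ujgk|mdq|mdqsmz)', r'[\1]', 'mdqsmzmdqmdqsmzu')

'[mdq]smz[mdq][mdq]smzu'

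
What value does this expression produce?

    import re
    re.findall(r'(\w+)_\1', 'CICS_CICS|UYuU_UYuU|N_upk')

`\1` has to match the exact text group 1 already captured.
`findall` collects group 1 from each match (2 total).

['CICS', 'UYuU']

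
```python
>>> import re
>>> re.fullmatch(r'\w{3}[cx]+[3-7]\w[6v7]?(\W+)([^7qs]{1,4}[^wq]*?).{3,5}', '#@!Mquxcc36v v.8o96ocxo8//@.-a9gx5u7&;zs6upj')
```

None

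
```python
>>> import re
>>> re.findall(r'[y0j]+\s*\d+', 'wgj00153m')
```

['j00153']

The pattern matches one or more of one of [y0j]; then zero or more of whitespace, then one or more of a digit.
Matches: at [2:8] → 'j00153'.
With no groups in the pattern, `findall` gives back each whole match — 1 here.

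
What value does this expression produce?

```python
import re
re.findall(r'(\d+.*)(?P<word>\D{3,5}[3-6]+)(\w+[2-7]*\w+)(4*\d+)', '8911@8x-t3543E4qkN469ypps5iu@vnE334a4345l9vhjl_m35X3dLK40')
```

[('8911@8x-t3543E4qkN469ypps5iu@vnE334a4345l9vhj', 'l_m35', 'X3dLK4', '0')]

Pattern: one or more of a digit, then zero or more of any character (captured); then 3 to 5 of a non-digit, then one or more of a character in [3-6] (captured as 'word'); then one or more of a word character, then zero or more of a character in [2-7], then one or more of a word character (captured); then zero or more of a literal '4', then one or more of a digit (captured).
Matches: at [0:57] match '8911@8x-t3543E4qkN469ypps5iu@vnE334a4345l9vhjl_m35X3dLK40', groups = ('8911@8x-t3543E4qkN469ypps5iu@vnE334a4345l9vhj', 'l_m35', 'X3dLK4', '0').
`findall` packs the 4 group values into a tuple for every match.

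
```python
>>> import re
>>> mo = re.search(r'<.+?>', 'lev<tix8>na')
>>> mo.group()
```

'<tix8>'

The match spans [3:9] → '<tix8>'.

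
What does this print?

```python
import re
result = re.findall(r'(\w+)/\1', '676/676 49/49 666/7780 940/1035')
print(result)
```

The backreference `\1` re-matches whatever the first group consumed, character for character.
Scanning left to right: at [0:7] match '676/676', group 1 = '676'; at [8:13] match '49/49', group 1 = '49'.
One capturing group, so `findall` returns just the captured substring from each match — 2 in all.

['676', '49']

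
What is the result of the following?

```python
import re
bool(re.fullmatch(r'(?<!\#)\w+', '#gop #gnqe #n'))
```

False

The negative lookaround is zero-width — it rules out positions where the adjacent text would match, without consuming anything.
For `fullmatch`, every character of the input must be accounted for by the pattern.
Here the pattern can't cover the whole string, so the call returns None, and `bool(None)` is False.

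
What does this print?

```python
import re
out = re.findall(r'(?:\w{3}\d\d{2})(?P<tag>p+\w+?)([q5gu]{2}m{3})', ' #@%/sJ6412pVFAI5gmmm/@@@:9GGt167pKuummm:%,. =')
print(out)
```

This matches exactly 3 of a word character, then a digit, then exactly 2 of a digit (non-capturing group); then one or more of the literal 'p', then one or more of a word character (lazy) (captured as 'tag'); then exactly 2 of one of [q5gu], then exactly 3 of the literal 'm' (captured).
Matches: at [5:21] match 'sJ6412pVFAI5gmmm', groups = ('pVFAI', '5gmmm'); at [27:40] match 'GGt167pKuummm', groups = ('pK', 'uummm').
Multiple groups make `findall` return tuples — one 2-tuple for each match.

[('pVFAI', '5gmmm'), ('pK', 'uummm')]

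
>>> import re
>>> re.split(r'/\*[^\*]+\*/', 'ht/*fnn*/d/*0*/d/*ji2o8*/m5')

`split` removes every match and returns the 4 fragments in between.

['ht', 'd', 'd', 'm5']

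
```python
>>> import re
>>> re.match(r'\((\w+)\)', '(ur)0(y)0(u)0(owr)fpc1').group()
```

'(ur)'

`match` is anchored at position 0; if the pattern doesn't fit there, it returns None.
The match spans [0:4] → '(ur)'.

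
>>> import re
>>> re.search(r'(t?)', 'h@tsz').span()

(0, 0)

This matches optionally a literal 't' (captured).
`search` walks the string left to right and returns the first match it finds.
The match spans [0:0] → ''.
Captured: group 1 = ''.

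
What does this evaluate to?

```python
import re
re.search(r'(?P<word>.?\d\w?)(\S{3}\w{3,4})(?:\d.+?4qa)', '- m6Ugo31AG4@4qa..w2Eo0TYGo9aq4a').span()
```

This matches optionally any character, then a digit, then optionally a word character (captured as 'word'); then exactly 3 of a non-whitespace character, then 3 to 4 of a word character (captured); then a digit, then one or more of any character (lazy), then the literal '4qa' (non-capturing group).
`search` walks the string left to right and returns the first match it finds.
The match spans [2:16] → 'm6Ugo31AG4@4qa'.
Captured: group 1 = 'm6U', group 2 = 'go31AG'.

(2, 16)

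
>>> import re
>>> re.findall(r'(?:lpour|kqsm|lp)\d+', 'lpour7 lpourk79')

`findall` yields the raw match text (1 of them) because the pattern has no groups.

['lpour7']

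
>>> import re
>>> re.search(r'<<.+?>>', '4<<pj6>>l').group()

'<<pj6>>'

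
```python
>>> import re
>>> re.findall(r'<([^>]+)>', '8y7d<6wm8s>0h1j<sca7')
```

`findall` collects group 1 from the one match (1 total).

['6wm8s']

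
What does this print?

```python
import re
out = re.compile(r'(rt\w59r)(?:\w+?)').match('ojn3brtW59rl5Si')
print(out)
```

None

`re.match` won't scan ahead — the pattern has to work from the very first character.
Here the pattern fails at index 0, so the call returns None.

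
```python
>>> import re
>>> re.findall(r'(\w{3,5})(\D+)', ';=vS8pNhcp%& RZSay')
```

The pattern matches 3 to 5 of a word character (captured); then one or more of a non-digit (captured).
Scanning left to right: at [2:18] match 'vS8pNhcp%& RZSay', groups = ('vS8pN', 'hcp%& RZSay').
2 groups means the one result is a tuple of 2 captured strings — 1 here.

[('vS8pN', 'hcp%& RZSay')]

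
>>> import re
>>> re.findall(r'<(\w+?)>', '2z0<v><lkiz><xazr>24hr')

['v', 'lkiz', 'xazr']

`findall` collects group 1 from each match (3 total).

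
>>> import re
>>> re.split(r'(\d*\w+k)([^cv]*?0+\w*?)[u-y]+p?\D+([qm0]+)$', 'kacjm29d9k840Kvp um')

With a capturing group present, the delimiter's captured portion is kept in the result list.

['', 'kacjm29d9k', '840K', 'm', '']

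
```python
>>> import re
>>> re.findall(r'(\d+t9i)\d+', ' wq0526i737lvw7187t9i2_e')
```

['7187t9i']

Pattern: one or more of a digit, then the literal 't9i' (captured); then one or more of a digit.
Walking the string: at [14:22] match '7187t9i2', group 1 = '7187t9i'.
Because there's exactly one group, `findall` drops the full match and keeps group 1 from the one hit.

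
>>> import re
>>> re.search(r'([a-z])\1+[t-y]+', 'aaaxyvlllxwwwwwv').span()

A backreference is literal: `\1` must see the identical characters the first group matched.
`search` walks the string left to right and returns the first match it finds.
The match spans [0:6] → 'aaaxyv'.
Captured: group 1 = 'a'.

(0, 6)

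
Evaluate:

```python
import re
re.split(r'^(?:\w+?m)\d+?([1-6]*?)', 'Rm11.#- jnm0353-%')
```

Pattern: anchored at the start of the string; then one or more of a word character (lazy), then the literal 'm' (non-capturing group); then one or more of a digit (lazy); then zero or more of a character in [1-6] (lazy) (captured).
The group in the pattern means `split` returns the separators' captures alongside the pieces.

['', '', '1.#- jnm0353-%']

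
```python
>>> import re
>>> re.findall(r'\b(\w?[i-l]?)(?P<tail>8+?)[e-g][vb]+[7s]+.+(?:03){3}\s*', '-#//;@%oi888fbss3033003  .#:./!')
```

With 2 capturing groups, `findall` returns a 2-tuple per match.
Nothing in the string satisfies the pattern, so the list is empty.

[]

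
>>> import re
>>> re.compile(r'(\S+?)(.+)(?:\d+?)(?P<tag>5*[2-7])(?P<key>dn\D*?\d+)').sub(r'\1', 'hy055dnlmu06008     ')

'h     '

The pattern matches one or more of a non-whitespace character (lazy) (captured); then one or more of any character (captured); then one or more of a digit (lazy) (non-capturing group); then zero or more of a literal '5', then a character in [2-7] (captured as 'tag'); then the literal 'dn', then zero or more of a non-digit (lazy), then one or more of a digit (captured as 'key').
Lazy quantifiers expand one character at a time until the remainder of the pattern can match.
Matches: at [0:15] → 'hy055dnlmu06008'.
The replacement refers to a captured group, so each match is rewritten using its own captured text.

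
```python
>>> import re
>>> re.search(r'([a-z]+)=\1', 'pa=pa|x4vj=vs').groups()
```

('pa',)

The backreference `\1` re-matches whatever the first group consumed, character for character.
`re.search` tries every starting position until one works.
The match spans [0:5] → 'pa=pa'.
Captured: group 1 = 'pa'.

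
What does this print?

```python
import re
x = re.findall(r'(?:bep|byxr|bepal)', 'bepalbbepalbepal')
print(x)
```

['bep', 'bep', 'bep']

`|` is ordered: at each position the engine commits to the first alternative that works.
Matches: at [0:3] → 'bep'; at [6:9] → 'bep'; at [11:14] → 'bep'.
With no groups in the pattern, `findall` gives back each whole match — 3 here.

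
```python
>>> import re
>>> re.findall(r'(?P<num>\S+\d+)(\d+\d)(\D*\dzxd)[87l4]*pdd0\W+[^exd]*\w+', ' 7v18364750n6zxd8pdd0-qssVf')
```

[('7v183647', '50', 'n6zxd')]

Pattern: one or more of a non-whitespace character, then one or more of a digit (captured as 'num'); then one or more of a digit, then a digit (captured); then zero or more of a non-digit, then a digit, then the literal 'zxd' (captured); then zero or more of one of [87l4], then the literal 'pd', then the literal 'd0'; then one or more of a non-word character, then zero or more of any character except [exd], then one or more of a word character.
Scanning left to right: at [1:27] match '7v18364750n6zxd8pdd0-qssVf', groups = ('7v183647', '50', 'n6zxd').
`findall` packs the 3 group values into a tuple for every match.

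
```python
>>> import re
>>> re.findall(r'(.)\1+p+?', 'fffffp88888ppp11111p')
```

A backreference is literal: `\1` must see the identical characters the first group matched.
Walking the string: at [0:6] match 'fffffp', group 1 = 'f'; at [6:12] match '88888p', group 1 = '8'; at [14:20] match '11111p', group 1 = '1'.
With a single group, `findall` returns only what that group captured — 3 items.

['f', '8', '1']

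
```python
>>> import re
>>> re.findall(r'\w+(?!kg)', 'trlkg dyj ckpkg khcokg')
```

The negative lookahead/lookbehind blocks any match where the forbidden context is present.
Scanning left to right: at [0:5] → 'trlkg'; at [6:9] → 'dyj'; at [10:15] → 'ckpkg'; at [16:22] → 'khcokg'.
Since nothing is captured, `findall` lists the 4 matched substrings directly.

['trlkg', 'dyj', 'ckpkg', 'khcokg']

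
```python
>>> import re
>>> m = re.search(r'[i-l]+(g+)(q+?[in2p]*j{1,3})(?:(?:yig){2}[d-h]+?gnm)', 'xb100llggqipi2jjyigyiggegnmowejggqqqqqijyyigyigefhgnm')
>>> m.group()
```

The match spans [5:27] → 'llggqipi2jjyigyiggegnm'.

'llggqipi2jjyigyiggegnm'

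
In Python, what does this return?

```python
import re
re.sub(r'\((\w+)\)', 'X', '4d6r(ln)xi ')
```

'4d6rXxi '

Matches: at [4:8] → '(ln)'.
`sub` substitutes 'X' at each match site.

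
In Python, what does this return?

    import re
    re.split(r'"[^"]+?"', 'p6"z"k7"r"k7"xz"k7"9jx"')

Matches to split on: at [2:5] → '"z"'; at [7:10] → '"r"'; at [12:16] → '"xz"'; at [18:23] → '"9jx"'.
The string is cut at each match, leaving 5 pieces.

['p6', 'k7', 'k7', 'k7', '']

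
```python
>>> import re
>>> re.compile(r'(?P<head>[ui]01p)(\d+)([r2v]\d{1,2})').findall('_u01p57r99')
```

[('u01p', '57', 'r99')]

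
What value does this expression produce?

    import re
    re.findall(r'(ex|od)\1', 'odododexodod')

`\1` has to match the exact text group 1 already captured.
Matches: at [0:4] match 'odod', group 1 = 'od'; at [8:12] match 'odod', group 1 = 'od'.
With a single group, `findall` returns only what that group captured — 2 items.

['od', 'od']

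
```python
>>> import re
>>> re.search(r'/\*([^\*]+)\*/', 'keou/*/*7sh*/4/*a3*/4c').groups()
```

Unlike `match`, `search` isn't anchored — it looks for the pattern anywhere in the string.
The match spans [6:13] → '/*7sh*/'.
Captured: group 1 = '7sh'.

('7sh',)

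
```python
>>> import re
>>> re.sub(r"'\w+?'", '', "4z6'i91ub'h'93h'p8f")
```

'4z6hp8f'

Matches: at [3:10] → "'i91ub'"; at [11:16] → "'93h'".
Each match is replaced by ''.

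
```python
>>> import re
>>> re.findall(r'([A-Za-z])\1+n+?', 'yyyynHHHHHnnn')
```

['y', 'H']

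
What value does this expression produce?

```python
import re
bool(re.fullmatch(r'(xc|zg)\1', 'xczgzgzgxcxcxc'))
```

False

The backreference `\1` re-matches whatever the first group consumed, character for character.
`fullmatch` succeeds only if the pattern covers the string from start to end.
Here the pattern can't cover the whole string, so the call returns None, and `bool(None)` is False.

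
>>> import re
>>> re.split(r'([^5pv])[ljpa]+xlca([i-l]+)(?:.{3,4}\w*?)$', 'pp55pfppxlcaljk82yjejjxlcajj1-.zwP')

['pp55pfppxlcaljk82yj', 'e', 'jj', '']

This matches any character except [5pv] (captured); then one or more of one of [ljpa], then the literal 'x', then the literal 'lca'; then one or more of a character in [i-l] (captured); then 3 to 4 of any character, then zero or more of a word character (lazy) (non-capturing group); then anchored at the end.
`re.split` interleaves the captured-group text with the surrounding fragments.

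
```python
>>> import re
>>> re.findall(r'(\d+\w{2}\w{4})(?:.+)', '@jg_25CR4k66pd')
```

['25CR4k66']

The pattern matches one or more of a digit, then exactly 2 of a word character, then exactly 4 of a word character (captured); then one or more of any character (non-capturing group).
Matches: at [4:14] match '25CR4k66pd', group 1 = '25CR4k66'.
One capturing group, so `findall` returns just the captured substring from the one match — 1 in all.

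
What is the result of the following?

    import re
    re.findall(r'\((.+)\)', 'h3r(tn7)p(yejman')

Because there's exactly one group, `findall` drops the full match and keeps group 1 from the one hit.

['tn7']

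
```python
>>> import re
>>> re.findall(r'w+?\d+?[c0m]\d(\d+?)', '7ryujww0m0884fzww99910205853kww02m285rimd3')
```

Pattern: one or more of a literal 'w' (lazy); then one or more of a digit (lazy); then one of [c0m], then a digit; then one or more of a digit (lazy) (captured).
A non-greedy quantifier consumes as few characters as it can — just enough that the remainder of the pattern still matches from where it stops; whatever follows it matches normally.
Walking the string: at [5:11] match 'ww0m08', group 1 = '8'; at [15:24] match 'ww9991020', group 1 = '0'; at [29:36] match 'ww02m28', group 1 = '8'.
`findall` collects group 1 from each match (3 total).

['8', '0', '8']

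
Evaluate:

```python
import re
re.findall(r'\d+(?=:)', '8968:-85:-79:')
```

The lookaround is zero-width — it requires the adjacent text to match without consuming it, so the asserted text isn't part of the match.
`findall` yields the raw match text (3 of them) because the pattern has no groups.

['8968', '85', '79']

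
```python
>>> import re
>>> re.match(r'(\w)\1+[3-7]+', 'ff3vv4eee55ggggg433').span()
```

The backreference `\1` re-matches whatever the first group consumed, character for character.
`match` is anchored at position 0; if the pattern doesn't fit there, it returns None.
The match spans [0:3] → 'ff3'.
Captured: group 1 = 'f'.

(0, 3)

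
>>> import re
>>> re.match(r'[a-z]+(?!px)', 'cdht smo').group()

'cdht'

A negative assertion filters positions out without eating any characters.
With `match`, the pattern is implicitly anchored at the beginning.
The match spans [0:4] → 'cdht'.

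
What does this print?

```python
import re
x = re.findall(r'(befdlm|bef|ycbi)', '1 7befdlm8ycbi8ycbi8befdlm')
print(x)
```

['befdlm', 'ycbi', 'ycbi', 'befdlm']

`|` is ordered: at each position the engine commits to the first alternative that works.
Walking the string: at [3:9] match 'befdlm', group 1 = 'befdlm'; at [10:14] match 'ycbi', group 1 = 'ycbi'; at [15:19] match 'ycbi', group 1 = 'ycbi'; at [20:26] match 'befdlm', group 1 = 'befdlm'.
`findall` collects group 1 from each match (4 total).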